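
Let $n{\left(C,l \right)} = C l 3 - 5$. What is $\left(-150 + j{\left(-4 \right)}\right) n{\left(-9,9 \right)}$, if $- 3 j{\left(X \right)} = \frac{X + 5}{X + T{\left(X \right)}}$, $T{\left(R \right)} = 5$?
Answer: $\frac{111848}{3} \approx 37283.0$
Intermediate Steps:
$j{\left(X \right)} = - \frac{1}{3}$ ($j{\left(X \right)} = - \frac{\left(X + 5\right) \frac{1}{X + 5}}{3} = - \frac{\left(5 + X\right) \frac{1}{5 + X}}{3} = \left(- \frac{1}{3}\right) 1 = - \frac{1}{3}$)
$n{\left(C,l \right)} = -5 + 3 C l$ ($n{\left(C,l \right)} = 3 C l - 5 = -5 + 3 C l$)
$\left(-150 + j{\left(-4 \right)}\right) n{\left(-9,9 \right)} = \left(-150 - \frac{1}{3}\right) \left(-5 + 3 \left(-9\right) 9\right) = - \frac{451 \left(-5 - 243\right)}{3} = \left(- \frac{451}{3}\right) \left(-248\right) = \frac{111848}{3}$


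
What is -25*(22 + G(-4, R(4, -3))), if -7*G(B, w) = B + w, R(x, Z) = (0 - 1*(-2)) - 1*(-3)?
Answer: -3825/7 ≈ -546.43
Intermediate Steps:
R(x, Z) = 5 (R(x, Z) = (0 + 2) + 3 = 2 + 3 = 5)
G(B, w) = -B/7 - w/7 (G(B, w) = -(B + w)/7 = -B/7 - w/7)
-25*(22 + G(-4, R(4, -3))) = -25*(22 + (-⅐*(-4) - ⅐*5)) = -25*(22 + (4/7 - 5/7)) = -25*(22 - ⅐) = -25*153/7 = -3825/7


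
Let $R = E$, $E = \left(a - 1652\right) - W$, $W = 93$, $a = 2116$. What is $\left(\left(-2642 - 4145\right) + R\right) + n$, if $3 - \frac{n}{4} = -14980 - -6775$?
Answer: $26416$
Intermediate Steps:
$n = 32832$ ($n = 12 - 4 \left(-14980 - -6775\right) = 12 - 4 \left(-14980 + 6775\right) = 12 - -32820 = 12 + 32820 = 32832$)
$E = 371$ ($E = \left(2116 - 1652\right) - 93 = 464 - 93 = 371$)
$R = 371$
$\left(\left(-2642 - 4145\right) + R\right) + n = \left(\left(-2642 - 4145\right) + 371\right) + 32832 = \left(-6787 + 371\right) + 32832 = -6416 + 32832 = 26416$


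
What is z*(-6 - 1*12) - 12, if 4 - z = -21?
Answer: -462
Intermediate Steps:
z = 25 (z = 4 - 1*(-21) = 4 + 21 = 25)
z*(-6 - 1*12) - 12 = 25*(-6 - 1*12) - 12 = 25*(-6 - 12) - 12 = 25*(-18) - 12 = -450 - 12 = -462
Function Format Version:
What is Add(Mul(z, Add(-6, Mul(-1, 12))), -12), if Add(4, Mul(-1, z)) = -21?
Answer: -462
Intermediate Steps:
z = 25 (z = Add(4, Mul(-1, -21)) = Add(4, 21) = 25)
Add(Mul(z, Add(-6, Mul(-1, 12))), -12) = Add(Mul(25, Add(-6, Mul(-1, 12))), -12) = Add(Mul(25, Add(-6, -12)), -12) = Add(Mul(25, -18), -12) = Add(-450, -12) = -462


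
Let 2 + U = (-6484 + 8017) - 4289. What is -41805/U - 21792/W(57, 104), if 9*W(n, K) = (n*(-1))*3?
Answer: 60896631/52402 ≈ 1162.1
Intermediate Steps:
W(n, K) = -n/3 (W(n, K) = ((n*(-1))*3)/9 = (-n*3)/9 = (-3*n)/9 = -n/3)
U = -2758 (U = -2 + ((-6484 + 8017) - 4289) = -2 + (1533 - 4289) = -2 - 2756 = -2758)
-41805/U - 21792/W(57, 104) = -41805/(-2758) - 21792/((-⅓*57)) = -41805*(-1/2758) - 21792/(-19) = 41805/2758 - 21792*(-1/19) = 41805/2758 + 21792/19 = 60896631/52402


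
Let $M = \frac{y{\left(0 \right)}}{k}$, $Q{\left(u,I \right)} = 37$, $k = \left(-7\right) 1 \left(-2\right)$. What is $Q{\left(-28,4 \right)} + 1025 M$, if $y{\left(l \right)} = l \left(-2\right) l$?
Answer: $37$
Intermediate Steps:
$k = 14$ ($k = \left(-7\right) \left(-2\right) = 14$)
$y{\left(l \right)} = - 2 l^{2}$ ($y{\left(l \right)} = - 2 l l = - 2 l^{2}$)
$M = 0$ ($M = \frac{\left(-2\right) 0^{2}}{14} = \left(-2\right) 0 \cdot \frac{1}{14} = 0 \cdot \frac{1}{14} = 0$)
$Q{\left(-28,4 \right)} + 1025 M = 37 + 1025 \cdot 0 = 37 + 0 = 37$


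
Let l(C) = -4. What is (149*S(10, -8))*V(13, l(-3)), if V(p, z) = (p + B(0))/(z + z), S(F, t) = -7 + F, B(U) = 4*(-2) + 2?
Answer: -3129/8 ≈ -391.13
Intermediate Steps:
B(U) = -6 (B(U) = -8 + 2 = -6)
V(p, z) = (-6 + p)/(2*z) (V(p, z) = (p - 6)/(z + z) = (-6 + p)/((2*z)) = (-6 + p)*(1/(2*z)) = (-6 + p)/(2*z))
(149*S(10, -8))*V(13, l(-3)) = (149*(-7 + 10))*((1/2)*(-6 + 13)/(-4)) = (149*3)*((1/2)*(-1/4)*7) = 447*(-7/8) = -3129/8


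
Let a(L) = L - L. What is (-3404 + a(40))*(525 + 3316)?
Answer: -13074764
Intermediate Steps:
a(L) = 0
(-3404 + a(40))*(525 + 3316) = (-3404 + 0)*(525 + 3316) = -3404*3841 = -13074764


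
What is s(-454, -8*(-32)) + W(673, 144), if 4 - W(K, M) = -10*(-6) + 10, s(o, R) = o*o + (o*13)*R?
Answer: -1304862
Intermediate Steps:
s(o, R) = o² + 13*R*o (s(o, R) = o² + (13*o)*R = o² + 13*R*o)
W(K, M) = -66 (W(K, M) = 4 - (-10*(-6) + 10) = 4 - (60 + 10) = 4 - 1*70 = 4 - 70 = -66)
s(-454, -8*(-32)) + W(673, 144) = -454*(-454 + 13*(-8*(-32))) - 66 = -454*(-454 + 13*256) - 66 = -454*(-454 + 3328) - 66 = -454*2874 - 66 = -1304796 - 66 = -1304862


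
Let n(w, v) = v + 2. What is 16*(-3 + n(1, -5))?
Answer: -96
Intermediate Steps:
n(w, v) = 2 + v
16*(-3 + n(1, -5)) = 16*(-3 + (2 - 5)) = 16*(-3 - 3) = 16*(-6) = -96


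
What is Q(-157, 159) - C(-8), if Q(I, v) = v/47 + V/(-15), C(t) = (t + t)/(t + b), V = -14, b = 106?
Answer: 154747/34545 ≈ 4.4796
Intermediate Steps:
C(t) = 2*t/(106 + t) (C(t) = (t + t)/(t + 106) = (2*t)/(106 + t) = 2*t/(106 + t))
Q(I, v) = 14/15 + v/47 (Q(I, v) = v/47 - 14/(-15) = v*(1/47) - 14*(-1/15) = v/47 + 14/15 = 14/15 + v/47)
Q(-157, 159) - C(-8) = (14/15 + (1/47)*159) - 2*(-8)/(106 - 8) = (14/15 + 159/47) - 2*(-8)/98 = 3043/705 - 2*(-8)/98 = 3043/705 - 1*(-8/49) = 3043/705 + 8/49 = 154747/34545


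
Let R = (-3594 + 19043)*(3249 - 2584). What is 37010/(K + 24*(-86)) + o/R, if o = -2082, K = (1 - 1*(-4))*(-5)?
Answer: -380229730148/21461519065 ≈ -17.717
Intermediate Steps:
K = -25 (K = (1 + 4)*(-5) = 5*(-5) = -25)
R = 10273585 (R = 15449*665 = 10273585)
37010/(K + 24*(-86)) + o/R = 37010/(-25 + 24*(-86)) - 2082/10273585 = 37010/(-25 - 2064) - 2082*1/10273585 = 37010/(-2089) - 2082/10273585 = 37010*(-1/2089) - 2082/10273585 = -37010/2089 - 2082/10273585 = -380229730148/21461519065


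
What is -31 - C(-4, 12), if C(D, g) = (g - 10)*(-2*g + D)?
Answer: 25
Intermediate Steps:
C(D, g) = (-10 + g)*(D - 2*g)
-31 - C(-4, 12) = -31 - (-10*(-4) - 2*12² + 20*12 - 4*12) = -31 - (40 - 2*144 + 240 - 48) = -31 - (40 - 288 + 240 - 48) = -31 - 1*(-56) = -31 + 56 = 25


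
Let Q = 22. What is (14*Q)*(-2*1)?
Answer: -616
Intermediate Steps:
(14*Q)*(-2*1) = (14*22)*(-2*1) = 308*(-2) = -616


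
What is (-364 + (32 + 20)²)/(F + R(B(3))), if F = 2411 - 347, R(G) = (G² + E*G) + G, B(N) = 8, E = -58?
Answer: 585/418 ≈ 1.3995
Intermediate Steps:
R(G) = G² - 57*G (R(G) = (G² - 58*G) + G = G² - 57*G)
F = 2064
(-364 + (32 + 20)²)/(F + R(B(3))) = (-364 + (32 + 20)²)/(2064 + 8*(-57 + 8)) = (-364 + 52²)/(2064 + 8*(-49)) = (-364 + 2704)/(2064 - 392) = 2340/1672 = 2340*(1/1672) = 585/418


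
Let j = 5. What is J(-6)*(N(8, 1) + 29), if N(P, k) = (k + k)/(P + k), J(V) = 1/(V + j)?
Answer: -263/9 ≈ -29.222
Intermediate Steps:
J(V) = 1/(5 + V) (J(V) = 1/(V + 5) = 1/(5 + V))
N(P, k) = 2*k/(P + k) (N(P, k) = (2*k)/(P + k) = 2*k/(P + k))
J(-6)*(N(8, 1) + 29) = (2*1/(8 + 1) + 29)/(5 - 6) = (2*1/9 + 29)/(-1) = -(2*1*(1/9) + 29) = -(2/9 + 29) = -1*263/9 = -263/9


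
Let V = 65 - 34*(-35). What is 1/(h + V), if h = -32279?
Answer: -1/31024 ≈ -3.2233e-5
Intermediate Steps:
V = 1255 (V = 65 + 1190 = 1255)
1/(h + V) = 1/(-32279 + 1255) = 1/(-31024) = -1/31024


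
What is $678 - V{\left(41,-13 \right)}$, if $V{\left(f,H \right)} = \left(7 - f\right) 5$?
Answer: $848$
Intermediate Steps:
$V{\left(f,H \right)} = 35 - 5 f$
$678 - V{\left(41,-13 \right)} = 678 - \left(35 - 205\right) = 678 - -170 = 678 + 170 = 848$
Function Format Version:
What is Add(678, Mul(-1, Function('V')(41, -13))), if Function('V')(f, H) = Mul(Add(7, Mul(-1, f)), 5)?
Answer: 848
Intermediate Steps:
Function('V')(f, H) = Add(35, Mul(-5, f))
Add(678, Mul(-1, Function('V')(41, -13))) = Add(678, Mul(-1, Add(35, Mul(-5, 41)))) = Add(678, Mul(-1, Add(35, -205))) = Add(678, Mul(-1, -170)) = Add(678, 170) = 848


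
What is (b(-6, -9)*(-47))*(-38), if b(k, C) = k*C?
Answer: 96444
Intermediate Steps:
b(k, C) = C*k
(b(-6, -9)*(-47))*(-38) = (-9*(-6)*(-47))*(-38) = (54*(-47))*(-38) = -2538*(-38) = 96444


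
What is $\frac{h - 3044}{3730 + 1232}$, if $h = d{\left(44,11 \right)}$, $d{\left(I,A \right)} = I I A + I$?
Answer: $\frac{9148}{2481} \approx 3.6872$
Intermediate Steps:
$d{\left(I,A \right)} = I + A I^{2}$ ($d{\left(I,A \right)} = I^{2} A + I = A I^{2} + I = I + A I^{2}$)
$h = 21340$ ($h = 44 \left(1 + 11 \cdot 44\right) = 44 \left(1 + 484\right) = 44 \cdot 485 = 21340$)
$\frac{h - 3044}{3730 + 1232} = \frac{21340 - 3044}{3730 + 1232} = \frac{18296}{4962} = 18296 \cdot \frac{1}{4962} = \frac{9148}{2481}$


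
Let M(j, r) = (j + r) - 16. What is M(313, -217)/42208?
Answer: 5/2638 ≈ 0.0018954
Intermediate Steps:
M(j, r) = -16 + j + r
M(313, -217)/42208 = (-16 + 313 - 217)/42208 = 80*(1/42208) = 5/2638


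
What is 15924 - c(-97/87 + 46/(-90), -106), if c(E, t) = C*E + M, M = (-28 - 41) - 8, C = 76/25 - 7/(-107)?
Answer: 6208346481/387875 ≈ 16006.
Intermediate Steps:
C = 8307/2675 (C = 76*(1/25) - 7*(-1/107) = 76/25 + 7/107 = 8307/2675 ≈ 3.1054)
M = -77 (M = -69 - 8 = -77)
c(E, t) = -77 + 8307*E/2675 (c(E, t) = 8307*E/2675 - 77 = -77 + 8307*E/2675)
15924 - c(-97/87 + 46/(-90), -106) = 15924 - (-77 + 8307*(-97/87 + 46/(-90))/2675) = 15924 - (-77 + 8307*(-97*1/87 + 46*(-1/90))/2675) = 15924 - (-77 + 8307*(-97/87 - 23/45)/2675) = 15924 - (-77 + (8307/2675)*(-2122/1305)) = 15924 - (-77 - 1958606/387875) = 15924 - 1*(-31824981/387875) = 15924 + 31824981/387875 = 6208346481/387875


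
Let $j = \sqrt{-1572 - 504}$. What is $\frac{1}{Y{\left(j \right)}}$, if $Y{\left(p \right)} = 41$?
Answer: $\frac{1}{41} \approx 0.02439$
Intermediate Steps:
$j = 2 i \sqrt{519}$ ($j = \sqrt{-2076} = 2 i \sqrt{519} \approx 45.563 i$)
$\frac{1}{Y{\left(j \right)}} = \frac{1}{41}$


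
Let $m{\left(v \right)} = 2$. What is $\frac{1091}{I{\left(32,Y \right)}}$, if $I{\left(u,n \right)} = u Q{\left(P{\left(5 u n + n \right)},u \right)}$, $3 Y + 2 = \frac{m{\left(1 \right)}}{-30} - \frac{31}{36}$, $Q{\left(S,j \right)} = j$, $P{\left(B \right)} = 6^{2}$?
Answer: $\frac{1091}{1024} \approx 1.0654$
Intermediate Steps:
$P{\left(B \right)} = 36$
$Y = - \frac{527}{540}$ ($Y = - \frac{2}{3} + \frac{\frac{2}{-30} - \frac{31}{36}}{3} = - \frac{2}{3} + \frac{2 \left(- \frac{1}{30}\right) - \frac{31}{36}}{3} = - \frac{2}{3} + \frac{- \frac{1}{15} - \frac{31}{36}}{3} = - \frac{2}{3} + \frac{1}{3} \left(- \frac{167}{180}\right) = - \frac{2}{3} - \frac{167}{540} = - \frac{527}{540} \approx -0.97593$)
$I{\left(u,n \right)} = u^{2}$ ($I{\left(u,n \right)} = u u = u^{2}$)
$\frac{1091}{I{\left(32,Y \right)}} = \frac{1091}{32^{2}} = \frac{1091}{1024}$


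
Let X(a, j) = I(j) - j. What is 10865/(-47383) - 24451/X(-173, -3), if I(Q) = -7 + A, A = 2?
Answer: 1158540003/94766 ≈ 12225.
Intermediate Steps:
I(Q) = -5 (I(Q) = -7 + 2 = -5)
X(a, j) = -5 - j
10865/(-47383) - 24451/X(-173, -3) = 10865/(-47383) - 24451/(-5 - 1*(-3)) = 10865*(-1/47383) - 24451/(-5 + 3) = -10865/47383 - 24451/(-2) = -10865/47383 - 24451*(-1/2) = -10865/47383 + 24451/2 = 1158540003/94766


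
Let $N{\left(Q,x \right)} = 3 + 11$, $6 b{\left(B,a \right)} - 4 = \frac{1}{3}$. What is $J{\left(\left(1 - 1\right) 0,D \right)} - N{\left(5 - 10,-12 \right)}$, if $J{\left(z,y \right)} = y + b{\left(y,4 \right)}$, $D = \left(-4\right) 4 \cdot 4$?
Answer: $- \frac{1391}{18} \approx -77.278$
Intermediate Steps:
$D = -64$ ($D = \left(-16\right) 4 = -64$)
$b{\left(B,a \right)} = \frac{13}{18}$ ($b{\left(B,a \right)} = \frac{2}{3} + \frac{1}{6 \cdot 3} = \frac{2}{3} + \frac{1}{6} \cdot \frac{1}{3} = \frac{2}{3} + \frac{1}{18} = \frac{13}{18}$)
$N{\left(Q,x \right)} = 14$
$J{\left(z,y \right)} = \frac{13}{18} + y$ ($J{\left(z,y \right)} = y + \frac{13}{18} = \frac{13}{18} + y$)
$J{\left(\left(1 - 1\right) 0,D \right)} - N{\left(5 - 10,-12 \right)} = \left(\frac{13}{18} - 64\right) - 14 = - \frac{1139}{18} - 14 = - \frac{1391}{18}$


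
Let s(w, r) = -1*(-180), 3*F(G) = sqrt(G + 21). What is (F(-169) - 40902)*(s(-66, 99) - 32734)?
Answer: 1331523708 - 65108*I*sqrt(37)/3 ≈ 1.3315e+9 - 1.3201e+5*I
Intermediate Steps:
F(G) = sqrt(21 + G)/3 (F(G) = sqrt(G + 21)/3 = sqrt(21 + G)/3)
s(w, r) = 180
(F(-169) - 40902)*(s(-66, 99) - 32734) = (sqrt(21 - 169)/3 - 40902)*(180 - 32734) = (sqrt(-148)/3 - 40902)*(-32554) = ((2*I*sqrt(37))/3 - 40902)*(-32554) = (2*I*sqrt(37)/3 - 40902)*(-32554) = (-40902 + 2*I*sqrt(37)/3)*(-32554) = 1331523708 - 65108*I*sqrt(37)/3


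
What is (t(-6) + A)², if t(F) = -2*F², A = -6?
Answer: 6084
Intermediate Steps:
(t(-6) + A)² = (-2*(-6)² - 6)² = (-2*36 - 6)² = (-72 - 6)² = (-78)² = 6084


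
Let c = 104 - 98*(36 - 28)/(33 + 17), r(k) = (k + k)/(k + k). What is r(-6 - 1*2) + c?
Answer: 2233/25 ≈ 89.320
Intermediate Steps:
r(k) = 1 (r(k) = (2*k)/((2*k)) = (2*k)*(1/(2*k)) = 1)
c = 2208/25 (c = 104 - 784/50 = 104 - 98*4/25 = 104 - 392/25 = 2208/25 ≈ 88.320)
r(-6 - 1*2) + c = 1 + 2208/25 = 2233/25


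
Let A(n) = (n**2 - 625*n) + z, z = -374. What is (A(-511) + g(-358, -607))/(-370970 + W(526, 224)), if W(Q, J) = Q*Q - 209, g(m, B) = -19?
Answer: -580103/94503 ≈ -6.1385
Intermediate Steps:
A(n) = -374 + n**2 - 625*n (A(n) = (n**2 - 625*n) - 374 = -374 + n**2 - 625*n)
W(Q, J) = -209 + Q**2 (W(Q, J) = Q**2 - 209 = -209 + Q**2)
(A(-511) + g(-358, -607))/(-370970 + W(526, 224)) = ((-374 + (-511)**2 - 625*(-511)) - 19)/(-370970 + (-209 + 526**2)) = ((-374 + 261121 + 319375) - 19)/(-370970 + (-209 + 276676)) = (580122 - 19)/(-370970 + 276467) = 580103/(-94503) = 580103*(-1/94503) = -580103/94503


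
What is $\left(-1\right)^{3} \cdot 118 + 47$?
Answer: $-71$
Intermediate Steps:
$\left(-1\right)^{3} \cdot 118 + 47 = \left(-1\right) 118 + 47 = -118 + 47 = -71$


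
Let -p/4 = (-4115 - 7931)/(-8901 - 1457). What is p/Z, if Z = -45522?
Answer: 12046/117879219 ≈ 0.00010219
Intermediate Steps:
p = -24092/5179 (p = -4*(-4115 - 7931)/(-8901 - 1457) = -(-48184)/(-10358) = -(-48184)*(-1)/10358 = -4*6023/5179 = -24092/5179 ≈ -4.6519)
p/Z = -24092/5179/(-45522) = -24092/5179*(-1/45522) = 12046/117879219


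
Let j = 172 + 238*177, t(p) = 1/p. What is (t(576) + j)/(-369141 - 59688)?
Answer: -24363649/247005504 ≈ -0.098636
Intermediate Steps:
j = 42298 (j = 172 + 42126 = 42298)
(t(576) + j)/(-369141 - 59688) = (1/576 + 42298)/(-369141 - 59688) = (1/576 + 42298)/(-428829) = (24363649/576)*(-1/428829) = -24363649/247005504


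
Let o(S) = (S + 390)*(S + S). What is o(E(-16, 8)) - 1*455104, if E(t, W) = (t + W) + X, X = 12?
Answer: -451952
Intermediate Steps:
E(t, W) = 12 + W + t (E(t, W) = (t + W) + 12 = (W + t) + 12 = 12 + W + t)
o(S) = 2*S*(390 + S) (o(S) = (390 + S)*(2*S) = 2*S*(390 + S))
o(E(-16, 8)) - 1*455104 = 2*(12 + 8 - 16)*(390 + (12 + 8 - 16)) - 1*455104 = 2*4*(390 + 4) - 455104 = 2*4*394 - 455104 = 3152 - 455104 = -451952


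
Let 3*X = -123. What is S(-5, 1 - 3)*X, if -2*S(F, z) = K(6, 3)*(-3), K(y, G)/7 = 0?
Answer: 0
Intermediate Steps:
X = -41 (X = (⅓)*(-123) = -41)
K(y, G) = 0 (K(y, G) = 7*0 = 0)
S(F, z) = 0 (S(F, z) = -0*(-3) = -½*0 = 0)
S(-5, 1 - 3)*X = 0*(-41) = 0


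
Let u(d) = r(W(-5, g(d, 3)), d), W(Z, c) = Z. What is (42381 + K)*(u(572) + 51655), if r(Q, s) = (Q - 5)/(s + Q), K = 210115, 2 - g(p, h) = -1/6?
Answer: 7395197534000/567 ≈ 1.3043e+10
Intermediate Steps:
g(p, h) = 13/6 (g(p, h) = 2 - (-1)/6 = 2 - 1*(-1/6) = 2 + 1/6 = 13/6)
r(Q, s) = (-5 + Q)/(Q + s)
u(d) = -10/(-5 + d) (u(d) = (-5 - 5)/(-5 + d) = -10/(-5 + d))
(42381 + K)*(u(572) + 51655) = (42381 + 210115)*(-10/(-5 + 572) + 51655) = 252496*(-10/567 + 51655) = 252496*(29288375/567) = 7395197534000/567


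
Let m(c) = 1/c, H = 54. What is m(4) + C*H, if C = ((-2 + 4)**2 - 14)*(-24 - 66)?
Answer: 194401/4 ≈ 48600.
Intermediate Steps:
C = 900 (C = (2**2 - 14)*(-90) = (4 - 14)*(-90) = -10*(-90) = 900)
m(4) + C*H = 1/4 + 900*54 = 1/4 + 48600 = 194401/4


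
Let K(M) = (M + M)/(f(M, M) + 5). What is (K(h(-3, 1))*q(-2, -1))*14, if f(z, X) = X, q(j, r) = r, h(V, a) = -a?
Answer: 7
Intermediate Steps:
K(M) = 2*M/(5 + M) (K(M) = (M + M)/(M + 5) = (2*M)/(5 + M) = 2*M/(5 + M))
(K(h(-3, 1))*q(-2, -1))*14 = ((2*(-1*1)/(5 - 1*1))*(-1))*14 = ((2*(-1)/(5 - 1))*(-1))*14 = ((2*(-1)/4)*(-1))*14 = ((2*(-1)*(¼))*(-1))*14 = -½*(-1)*14 = (½)*14 = 7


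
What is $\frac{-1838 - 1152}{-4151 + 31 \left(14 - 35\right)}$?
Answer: $\frac{1495}{2401} \approx 0.62266$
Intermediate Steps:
$\frac{-1838 - 1152}{-4151 + 31 \left(14 - 35\right)} = - \frac{2990}{-4151 + 31 \left(-21\right)} = - \frac{2990}{-4151 - 651} = - \frac{2990}{-4802} = \left(-2990\right) \left(- \frac{1}{4802}\right) = \frac{1495}{2401}$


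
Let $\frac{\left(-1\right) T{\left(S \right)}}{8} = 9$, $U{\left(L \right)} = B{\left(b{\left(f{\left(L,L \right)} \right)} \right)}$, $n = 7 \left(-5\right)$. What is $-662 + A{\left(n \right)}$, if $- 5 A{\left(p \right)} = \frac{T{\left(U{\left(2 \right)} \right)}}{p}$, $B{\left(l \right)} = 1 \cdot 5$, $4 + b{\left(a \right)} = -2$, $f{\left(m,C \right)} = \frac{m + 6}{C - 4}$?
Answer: $- \frac{115922}{175} \approx -662.41$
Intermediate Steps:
$f{\left(m,C \right)} = \frac{6 + m}{-4 + C}$
$b{\left(a \right)} = -6$ ($b{\left(a \right)} = -4 - 2 = -6$)
$B{\left(l \right)} = 5$
$n = -35$
$U{\left(L \right)} = 5$
$T{\left(S \right)} = -72$ ($T{\left(S \right)} = \left(-8\right) 9 = -72$)
$A{\left(p \right)} = \frac{72}{5 p}$ ($A{\left(p \right)} = - \frac{\left(-72\right) \frac{1}{p}}{5} = \frac{72}{5 p}$)
$-662 + A{\left(n \right)} = -662 + \frac{72}{5 \left(-35\right)} = -662 + \frac{72}{5} \left(- \frac{1}{35}\right) = -662 - \frac{72}{175} = - \frac{115922}{175}$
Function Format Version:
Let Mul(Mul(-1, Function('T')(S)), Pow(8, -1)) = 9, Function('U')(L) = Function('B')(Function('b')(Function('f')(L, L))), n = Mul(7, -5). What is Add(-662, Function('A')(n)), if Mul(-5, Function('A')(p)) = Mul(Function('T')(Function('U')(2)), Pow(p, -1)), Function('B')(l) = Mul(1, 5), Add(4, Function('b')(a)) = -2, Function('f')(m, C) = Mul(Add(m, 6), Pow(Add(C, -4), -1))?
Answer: Rational(-115922, 175) ≈ -662.41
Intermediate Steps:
Function('f')(m, C) = Mul(Pow(Add(-4, C), -1), Add(6, m)) (Function('f')(m, C) = Mul(Add(6, m), Pow(Add(-4, C), -1)) = Mul(Pow(Add(-4, C), -1), Add(6, m)))
Function('b')(a) = -6 (Function('b')(a) = Add(-4, -2) = -6)
Function('B')(l) = 5
n = -35
Function('U')(L) = 5
Function('T')(S) = -72 (Function('T')(S) = Mul(-8, 9) = -72)
Function('A')(p) = Mul(Rational(72, 5), Pow(p, -1)) (Function('A')(p) = Mul(Rational(-1, 5), Mul(-72, Pow(p, -1))) = Mul(Rational(72, 5), Pow(p, -1)))
Add(-662, Function('A')(n)) = Add(-662, Mul(Rational(72, 5), Pow(-35, -1))) = Add(-662, Mul(Rational(72, 5), Rational(-1, 35))) = Add(-662, Rational(-72, 175)) = Rational(-115922, 175)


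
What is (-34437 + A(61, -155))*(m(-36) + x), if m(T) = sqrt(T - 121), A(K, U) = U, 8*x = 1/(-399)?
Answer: 4324/399 - 34592*I*sqrt(157) ≈ 10.837 - 4.3344e+5*I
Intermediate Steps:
x = -1/3192 (x = (1/8)/(-399) = (1/8)*(-1/399) = -1/3192 ≈ -0.00031328)
m(T) = sqrt(-121 + T)
(-34437 + A(61, -155))*(m(-36) + x) = (-34437 - 155)*(sqrt(-121 - 36) - 1/3192) = -34592*(sqrt(-157) - 1/3192) = -34592*(I*sqrt(157) - 1/3192) = -34592*(-1/3192 + I*sqrt(157)) = 4324/399 - 34592*I*sqrt(157)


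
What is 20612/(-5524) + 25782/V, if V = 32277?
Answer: -43572813/14858179 ≈ -2.9326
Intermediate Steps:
20612/(-5524) + 25782/V = 20612/(-5524) + 25782/32277 = 20612*(-1/5524) + 25782*(1/32277) = -5153/1381 + 8594/10759 = -43572813/14858179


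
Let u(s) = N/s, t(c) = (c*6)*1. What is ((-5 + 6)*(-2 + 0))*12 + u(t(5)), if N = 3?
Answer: -239/10 ≈ -23.900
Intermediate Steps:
t(c) = 6*c (t(c) = (6*c)*1 = 6*c)
u(s) = 3/s
((-5 + 6)*(-2 + 0))*12 + u(t(5)) = ((-5 + 6)*(-2 + 0))*12 + 3/((6*5)) = (1*(-2))*12 + 3/30 = -2*12 + 3*(1/30) = -24 + ⅒ = -239/10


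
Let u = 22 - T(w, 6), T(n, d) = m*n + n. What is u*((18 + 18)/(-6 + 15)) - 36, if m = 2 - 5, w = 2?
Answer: 68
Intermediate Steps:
m = -3
T(n, d) = -2*n (T(n, d) = -3*n + n = -2*n)
u = 26 (u = 22 - (-2)*2 = 22 - 1*(-4) = 22 + 4 = 26)
u*((18 + 18)/(-6 + 15)) - 36 = 26*((18 + 18)/(-6 + 15)) - 36 = 26*(36/9) - 36 = 26*(36*(⅑)) - 36 = 26*4 - 36 = 104 - 36 = 68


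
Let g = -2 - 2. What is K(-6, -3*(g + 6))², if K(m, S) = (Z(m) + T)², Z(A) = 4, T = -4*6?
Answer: 160000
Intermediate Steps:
T = -24
g = -4
K(m, S) = 400 (K(m, S) = (4 - 24)² = (-20)² = 400)
K(-6, -3*(g + 6))² = 400² = 160000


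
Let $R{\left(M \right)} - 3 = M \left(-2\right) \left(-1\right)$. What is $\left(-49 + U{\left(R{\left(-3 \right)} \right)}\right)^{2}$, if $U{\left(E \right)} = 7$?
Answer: $1764$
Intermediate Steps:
$R{\left(M \right)} = 3 + 2 M$ ($R{\left(M \right)} = 3 + M \left(-2\right) \left(-1\right) = 3 + - 2 M \left(-1\right) = 3 + 2 M$)
$\left(-49 + U{\left(R{\left(-3 \right)} \right)}\right)^{2} = \left(-49 + 7\right)^{2} = \left(-42\right)^{2} = 1764$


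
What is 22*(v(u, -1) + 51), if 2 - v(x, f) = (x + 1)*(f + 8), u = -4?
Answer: 1628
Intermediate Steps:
v(x, f) = 2 - (1 + x)*(8 + f) (v(x, f) = 2 - (x + 1)*(f + 8) = 2 - (1 + x)*(8 + f))
22*(v(u, -1) + 51) = 22*((-6 - 1*(-1) - 8*(-4) - 1*(-1)*(-4)) + 51) = 22*((-6 + 1 + 32 - 4) + 51) = 22*(23 + 51) = 22*74 = 1628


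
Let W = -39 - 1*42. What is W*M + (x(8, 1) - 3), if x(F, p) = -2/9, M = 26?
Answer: -18983/9 ≈ -2109.2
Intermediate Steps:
W = -81 (W = -39 - 42 = -81)
x(F, p) = -2/9 (x(F, p) = -2*⅑ = -2/9)
W*M + (x(8, 1) - 3) = -81*26 + (-2/9 - 3) = -2106 - 29/9 = -18983/9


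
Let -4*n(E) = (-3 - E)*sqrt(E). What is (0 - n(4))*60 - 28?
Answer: -238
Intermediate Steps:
n(E) = -sqrt(E)*(-3 - E)/4 (n(E) = -(-3 - E)*sqrt(E)/4 = -sqrt(E)*(-3 - E)/4)
(0 - n(4))*60 - 28 = (0 - sqrt(4)*(3 + 4)/4)*60 - 28 = (0 - 2*7/4)*60 - 28 = (0 - 1*7/2)*60 - 28 = (0 - 7/2)*60 - 28 = -7/2*60 - 28 = -210 - 28 = -238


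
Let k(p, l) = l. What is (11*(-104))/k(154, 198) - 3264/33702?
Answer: -296980/50553 ≈ -5.8746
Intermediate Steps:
(11*(-104))/k(154, 198) - 3264/33702 = (11*(-104))/198 - 3264/33702 = -1144*1/198 - 3264*1/33702 = -52/9 - 544/5617 = -296980/50553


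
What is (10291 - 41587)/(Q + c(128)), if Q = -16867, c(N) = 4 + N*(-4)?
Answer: 31296/17375 ≈ 1.8012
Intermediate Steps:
c(N) = 4 - 4*N
(10291 - 41587)/(Q + c(128)) = (10291 - 41587)/(-16867 + (4 - 4*128)) = -31296/(-16867 + (4 - 512)) = -31296/(-16867 - 508) = -31296/(-17375) = -31296*(-1/17375) = 31296/17375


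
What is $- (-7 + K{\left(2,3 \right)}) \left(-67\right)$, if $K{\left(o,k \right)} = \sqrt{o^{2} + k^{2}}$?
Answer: $-469 + 67 \sqrt{13} \approx -227.43$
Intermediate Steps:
$K{\left(o,k \right)} = \sqrt{k^{2} + o^{2}}$
$- (-7 + K{\left(2,3 \right)}) \left(-67\right) = - (-7 + \sqrt{3^{2} + 2^{2}}) \left(-67\right) = - (-7 + \sqrt{9 + 4}) \left(-67\right) = - (-7 + \sqrt{13}) \left(-67\right) = \left(7 - \sqrt{13}\right) \left(-67\right) = -469 + 67 \sqrt{13}$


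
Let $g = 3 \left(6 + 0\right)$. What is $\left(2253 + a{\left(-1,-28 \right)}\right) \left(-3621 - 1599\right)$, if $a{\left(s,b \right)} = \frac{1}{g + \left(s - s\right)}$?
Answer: $-11760950$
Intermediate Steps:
$g = 18$ ($g = 3 \cdot 6 = 18$)
$a{\left(s,b \right)} = \frac{1}{18}$ ($a{\left(s,b \right)} = \frac{1}{18 + \left(s - s\right)} = \frac{1}{18 + 0} = \frac{1}{18}$)
$\left(2253 + a{\left(-1,-28 \right)}\right) \left(-3621 - 1599\right) = \left(2253 + \frac{1}{18}\right) \left(-3621 - 1599\right) = \frac{40555}{18} \left(-5220\right) = -11760950$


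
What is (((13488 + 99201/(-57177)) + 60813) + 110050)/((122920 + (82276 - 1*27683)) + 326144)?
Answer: 3513512642/9599198763 ≈ 0.36602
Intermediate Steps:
(((13488 + 99201/(-57177)) + 60813) + 110050)/((122920 + (82276 - 1*27683)) + 326144) = (((13488 + 99201*(-1/57177)) + 60813) + 110050)/((122920 + (82276 - 27683)) + 326144) = (((13488 - 33067/19059) + 60813) + 110050)/((122920 + 54593) + 326144) = ((257034725/19059 + 60813) + 110050)/(177513 + 326144) = (1416069692/19059 + 110050)/503657 = (3513512642/19059)*(1/503657) = 3513512642/9599198763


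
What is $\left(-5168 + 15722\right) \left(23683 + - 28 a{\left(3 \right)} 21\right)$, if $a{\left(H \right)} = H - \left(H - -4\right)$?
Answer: $274773390$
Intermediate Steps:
$a{\left(H \right)} = -4$ ($a{\left(H \right)} = H - \left(H + 4\right) = H - \left(4 + H\right) = -4$)
$\left(-5168 + 15722\right) \left(23683 + - 28 a{\left(3 \right)} 21\right) = \left(-5168 + 15722\right) \left(23683 + \left(-28\right) \left(-4\right) 21\right) = 10554 \left(23683 + 112 \cdot 21\right) = 10554 \left(23683 + 2352\right) = 10554 \cdot 26035 = 274773390$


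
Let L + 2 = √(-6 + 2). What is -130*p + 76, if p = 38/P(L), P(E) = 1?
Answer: -4864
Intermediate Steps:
L = -2 + 2*I (L = -2 + √(-6 + 2) = -2 + √(-4) = -2 + 2*I ≈ -2.0 + 2.0*I)
p = 38 (p = 38/1 = 38*1 = 38)
-130*p + 76 = -130*38 + 76 = -4940 + 76 = -4864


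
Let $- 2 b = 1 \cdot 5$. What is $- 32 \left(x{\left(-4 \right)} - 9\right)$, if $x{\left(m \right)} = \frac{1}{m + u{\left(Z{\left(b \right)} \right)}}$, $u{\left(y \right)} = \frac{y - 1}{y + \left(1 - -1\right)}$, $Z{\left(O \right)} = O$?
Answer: $\frac{832}{3} \approx 277.33$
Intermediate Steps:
$b = - \frac{5}{2}$ ($b = - \frac{1 \cdot 5}{2} = \left(- \frac{1}{2}\right) 5 = - \frac{5}{2} \approx -2.5$)
$u{\left(y \right)} = \frac{-1 + y}{2 + y}$ ($u{\left(y \right)} = \frac{-1 + y}{y + \left(1 + 1\right)} = \frac{-1 + y}{y + 2} = \frac{-1 + y}{2 + y}$)
$x{\left(m \right)} = \frac{1}{7 + m}$ ($x{\left(m \right)} = \frac{1}{m + \frac{-1 - \frac{5}{2}}{2 - \frac{5}{2}}} = \frac{1}{m + \frac{1}{- \frac{1}{2}} \left(- \frac{7}{2}\right)} = \frac{1}{m - -7} = \frac{1}{m + 7} = \frac{1}{7 + m}$)
$- 32 \left(x{\left(-4 \right)} - 9\right) = - 32 \left(\frac{1}{7 - 4} - 9\right) = - 32 \left(\frac{1}{3} - 9\right) = \left(-32\right) \left(- \frac{26}{3}\right) = \frac{832}{3}$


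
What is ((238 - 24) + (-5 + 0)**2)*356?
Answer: 85084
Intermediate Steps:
((238 - 24) + (-5 + 0)**2)*356 = (214 + (-5)**2)*356 = (214 + 25)*356 = 239*356 = 85084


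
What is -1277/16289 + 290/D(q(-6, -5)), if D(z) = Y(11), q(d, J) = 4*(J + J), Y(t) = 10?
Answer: 471104/16289 ≈ 28.922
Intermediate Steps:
q(d, J) = 8*J (q(d, J) = 4*(2*J) = 8*J)
D(z) = 10
-1277/16289 + 290/D(q(-6, -5)) = -1277/16289 + 290/10 = -1277*1/16289 + 290*(1/10) = -1277/16289 + 29 = 471104/16289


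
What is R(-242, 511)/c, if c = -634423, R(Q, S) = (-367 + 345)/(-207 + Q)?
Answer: -22/284855927 ≈ -7.7232e-8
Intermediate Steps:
R(Q, S) = -22/(-207 + Q)
R(-242, 511)/c = -22/(-207 - 242)/(-634423) = -22/(-449)*(-1/634423) = -22*(-1/449)*(-1/634423) = (22/449)*(-1/634423) = -22/284855927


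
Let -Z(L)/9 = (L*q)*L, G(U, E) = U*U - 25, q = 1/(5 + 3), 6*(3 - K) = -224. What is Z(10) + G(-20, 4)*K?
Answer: 30025/2 ≈ 15013.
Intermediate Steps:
K = 121/3 (K = 3 - 1/6*(-224) = 3 + 112/3 = 121/3 ≈ 40.333)
q = 1/8 ≈ 0.12500
G(U, E) = -25 + U**2 (G(U, E) = U**2 - 25 = -25 + U**2)
Z(L) = -9*L**2/8 (Z(L) = -9*L*(1/8)*L = -9*L/8*L = -9*L**2/8)
Z(10) + G(-20, 4)*K = -9/8*10**2 + (-25 + (-20)**2)*(121/3) = -9/8*100 + (-25 + 400)*(121/3) = -225/2 + 375*(121/3) = -225/2 + 15125 = 30025/2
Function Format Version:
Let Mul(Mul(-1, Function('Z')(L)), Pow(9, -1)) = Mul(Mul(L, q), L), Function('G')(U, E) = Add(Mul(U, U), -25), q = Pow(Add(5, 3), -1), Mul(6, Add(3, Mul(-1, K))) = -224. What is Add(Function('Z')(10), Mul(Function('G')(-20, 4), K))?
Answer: Rational(30025, 2) ≈ 15013.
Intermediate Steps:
K = Rational(121, 3) (K = Add(3, Mul(Rational(-1, 6), -224)) = Add(3, Rational(112, 3)) = Rational(121, 3) ≈ 40.333)
q = Rational(1, 8) (q = Pow(8, -1) = Rational(1, 8) ≈ 0.12500)
Function('G')(U, E) = Add(-25, Pow(U, 2)) (Function('G')(U, E) = Add(Pow(U, 2), -25) = Add(-25, Pow(U, 2)))
Function('Z')(L) = Mul(Rational(-9, 8), Pow(L, 2)) (Function('Z')(L) = Mul(-9, Mul(Mul(L, Rational(1, 8)), L)) = Mul(-9, Mul(Mul(Rational(1, 8), L), L)) = Mul(-9, Mul(Rational(1, 8), Pow(L, 2))) = Mul(Rational(-9, 8), Pow(L, 2)))
Add(Function('Z')(10), Mul(Function('G')(-20, 4), K)) = Add(Mul(Rational(-9, 8), Pow(10, 2)), Mul(Add(-25, Pow(-20, 2)), Rational(121, 3))) = Add(Mul(Rational(-9, 8), 100), Mul(Add(-25, 400), Rational(121, 3))) = Add(Rational(-225, 2), Mul(375, Rational(121, 3))) = Add(Rational(-225, 2), 15125) = Rational(30025, 2)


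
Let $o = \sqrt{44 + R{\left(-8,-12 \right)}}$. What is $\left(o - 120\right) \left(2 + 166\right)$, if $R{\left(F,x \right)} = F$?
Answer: $-19152$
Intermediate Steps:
$o = 6$ ($o = \sqrt{44 - 8} = \sqrt{36} = 6$)
$\left(o - 120\right) \left(2 + 166\right) = \left(6 - 120\right) \left(2 + 166\right) = \left(-114\right) 168 = -19152$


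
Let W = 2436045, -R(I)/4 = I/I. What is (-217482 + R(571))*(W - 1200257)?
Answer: -268766588968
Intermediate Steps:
R(I) = -4 (R(I) = -4*I/I = -4*1 = -4)
(-217482 + R(571))*(W - 1200257) = (-217482 - 4)*(2436045 - 1200257) = -217486*1235788 = -268766588968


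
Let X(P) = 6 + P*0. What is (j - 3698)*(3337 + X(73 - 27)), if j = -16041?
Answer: -65987477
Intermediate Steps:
X(P) = 6 (X(P) = 6 + 0 = 6)
(j - 3698)*(3337 + X(73 - 27)) = (-16041 - 3698)*(3337 + 6) = -19739*3343 = -65987477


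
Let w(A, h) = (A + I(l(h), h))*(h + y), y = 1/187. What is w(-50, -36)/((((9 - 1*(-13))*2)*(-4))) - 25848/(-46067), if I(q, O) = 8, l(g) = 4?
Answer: -6086261829/758078552 ≈ -8.0285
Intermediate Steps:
y = 1/187 ≈ 0.0053476
w(A, h) = (8 + A)*(1/187 + h) (w(A, h) = (A + 8)*(h + 1/187) = (8 + A)*(1/187 + h))
w(-50, -36)/((((9 - 1*(-13))*2)*(-4))) - 25848/(-46067) = (8/187 + 8*(-36) + (1/187)*(-50) - 50*(-36))/((((9 - 1*(-13))*2)*(-4))) - 25848/(-46067) = (8/187 - 288 - 50/187 + 1800)/((((9 + 13)*2)*(-4))) - 25848*(-1/46067) = 282702/(187*(((22*2)*(-4)))) + 25848/46067 = 282702/(187*((44*(-4)))) + 25848/46067 = (282702/187)/(-176) + 25848/46067 = (282702/187)*(-1/176) + 25848/46067 = -141351/16456 + 25848/46067 = -6086261829/758078552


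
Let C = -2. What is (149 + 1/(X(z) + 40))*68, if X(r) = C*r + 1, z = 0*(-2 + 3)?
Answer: 415480/41 ≈ 10134.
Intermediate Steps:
z = 0 (z = 0*1 = 0)
X(r) = 1 - 2*r (X(r) = -2*r + 1 = 1 - 2*r)
(149 + 1/(X(z) + 40))*68 = (149 + 1/((1 - 2*0) + 40))*68 = (149 + 1/((1 + 0) + 40))*68 = (149 + 1/(1 + 40))*68 = (149 + 1/41)*68 = (6110/41)*68 = 415480/41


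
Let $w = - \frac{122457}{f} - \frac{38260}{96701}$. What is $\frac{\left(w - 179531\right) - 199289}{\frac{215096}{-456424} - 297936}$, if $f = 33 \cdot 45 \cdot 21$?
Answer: $\frac{33475502347684843}{26327699813178225} \approx 1.2715$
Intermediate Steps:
$f = 31185$ ($f = 1485 \cdot 21 = 31185$)
$w = - \frac{394995529}{91382445}$ ($w = - \frac{122457}{31185} - \frac{38260}{96701} = \left(-122457\right) \frac{1}{31185} - \frac{38260}{96701} = - \frac{40819}{10395} - \frac{38260}{96701} = - \frac{394995529}{91382445} \approx -4.3224$)
$\frac{\left(w - 179531\right) - 199289}{\frac{215096}{-456424} - 297936} = \frac{\left(- \frac{394995529}{91382445} - 179531\right) - 199289}{\frac{215096}{-456424} - 297936} = \frac{- \frac{16406376728824}{91382445} - 199289}{215096 \left(- \frac{1}{456424}\right) - 297936} = - \frac{34617892810429}{91382445 \left(- \frac{26887}{57053} - 297936\right)} = - \frac{34617892810429}{91382445 \left(- \frac{16998169495}{57053}\right)} = \left(- \frac{34617892810429}{91382445}\right) \left(- \frac{57053}{16998169495}\right) = \frac{33475502347684843}{26327699813178225}$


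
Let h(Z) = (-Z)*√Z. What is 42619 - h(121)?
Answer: 43950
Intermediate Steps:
h(Z) = -Z^(3/2)
42619 - h(121) = 42619 - (-1)*121^(3/2) = 42619 - (-1)*1331 = 42619 - 1*(-1331) = 42619 + 1331 = 43950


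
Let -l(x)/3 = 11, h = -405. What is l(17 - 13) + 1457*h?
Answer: -590118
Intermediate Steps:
l(x) = -33 (l(x) = -3*11 = -33)
l(17 - 13) + 1457*h = -33 + 1457*(-405) = -33 - 590085 = -590118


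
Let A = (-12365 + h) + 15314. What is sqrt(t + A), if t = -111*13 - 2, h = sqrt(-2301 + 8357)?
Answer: sqrt(1504 + 2*sqrt(1514)) ≈ 39.772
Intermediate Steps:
h = 2*sqrt(1514) (h = sqrt(6056) = 2*sqrt(1514) ≈ 77.820)
t = -1445 (t = -1443 - 2 = -1445)
A = 2949 + 2*sqrt(1514) (A = (-12365 + 2*sqrt(1514)) + 15314 = 2949 + 2*sqrt(1514) ≈ 3026.8)
sqrt(t + A) = sqrt(-1445 + (2949 + 2*sqrt(1514))) = sqrt(1504 + 2*sqrt(1514))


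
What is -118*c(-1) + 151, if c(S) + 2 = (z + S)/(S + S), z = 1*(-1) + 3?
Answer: 446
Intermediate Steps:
z = 2 (z = -1 + 3 = 2)
c(S) = -2 + (2 + S)/(2*S) (c(S) = -2 + (2 + S)/(S + S) = -2 + (2 + S)/((2*S)) = -2 + (2 + S)*(1/(2*S)) = -2 + (2 + S)/(2*S))
-118*c(-1) + 151 = -118*(-3/2 + 1/(-1)) + 151 = -118*(-3/2 - 1) + 151 = -118*(-5/2) + 151 = 295 + 151 = 446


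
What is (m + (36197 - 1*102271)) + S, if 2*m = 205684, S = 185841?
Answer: 222609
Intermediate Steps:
m = 102842 (m = (½)*205684 = 102842)
(m + (36197 - 1*102271)) + S = (102842 + (36197 - 1*102271)) + 185841 = (102842 + (36197 - 102271)) + 185841 = (102842 - 66074) + 185841 = 36768 + 185841 = 222609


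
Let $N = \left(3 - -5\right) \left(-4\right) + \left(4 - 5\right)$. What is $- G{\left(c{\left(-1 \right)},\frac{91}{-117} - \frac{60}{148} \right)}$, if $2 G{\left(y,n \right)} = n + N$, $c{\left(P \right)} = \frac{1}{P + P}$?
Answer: $\frac{11383}{666} \approx 17.092$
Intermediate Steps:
$c{\left(P \right)} = \frac{1}{2 P}$
$N = -33$ ($N = \left(3 + 5\right) \left(-4\right) - 1 = 8 \left(-4\right) - 1 = -32 - 1 = -33$)
$G{\left(y,n \right)} = - \frac{33}{2} + \frac{n}{2}$ ($G{\left(y,n \right)} = \frac{n - 33}{2} = \frac{-33 + n}{2} = - \frac{33}{2} + \frac{n}{2}$)
$- G{\left(c{\left(-1 \right)},\frac{91}{-117} - \frac{60}{148} \right)} = - (- \frac{33}{2} + \frac{\frac{91}{-117} - \frac{60}{148}}{2}) = - (- \frac{33}{2} + \frac{91 \left(- \frac{1}{117}\right) - \frac{15}{37}}{2}) = - (- \frac{33}{2} + \frac{- \frac{7}{9} - \frac{15}{37}}{2}) = - (- \frac{33}{2} + \frac{1}{2} \left(- \frac{394}{333}\right)) = - (- \frac{33}{2} - \frac{197}{333}) = \left(-1\right) \left(- \frac{11383}{666}\right) = \frac{11383}{666}$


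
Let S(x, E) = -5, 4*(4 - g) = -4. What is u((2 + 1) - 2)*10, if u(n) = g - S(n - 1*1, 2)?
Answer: 100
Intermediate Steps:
g = 5 (g = 4 - ¼*(-4) = 4 + 1 = 5)
u(n) = 10 (u(n) = 5 - 1*(-5) = 5 + 5 = 10)
u((2 + 1) - 2)*10 = 10*10 = 100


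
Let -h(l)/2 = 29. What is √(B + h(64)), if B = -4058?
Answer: 14*I*√21 ≈ 64.156*I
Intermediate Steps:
h(l) = -58 (h(l) = -2*29 = -58)
√(B + h(64)) = √(-4058 - 58) = √(-4116) = 14*I*√21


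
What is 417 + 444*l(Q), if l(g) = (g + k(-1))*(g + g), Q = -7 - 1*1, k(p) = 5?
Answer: 21729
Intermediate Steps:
Q = -8 (Q = -7 - 1 = -8)
l(g) = 2*g*(5 + g) (l(g) = (g + 5)*(g + g) = (5 + g)*(2*g) = 2*g*(5 + g))
417 + 444*l(Q) = 417 + 444*(2*(-8)*(5 - 8)) = 417 + 444*(2*(-8)*(-3)) = 417 + 444*48 = 417 + 21312 = 21729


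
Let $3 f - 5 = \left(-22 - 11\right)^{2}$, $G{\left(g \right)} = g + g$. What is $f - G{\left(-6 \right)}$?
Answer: $\frac{1130}{3} \approx 376.67$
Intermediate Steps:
$G{\left(g \right)} = 2 g$
$f = \frac{1094}{3}$ ($f = \frac{5}{3} + \frac{\left(-22 - 11\right)^{2}}{3} = \frac{5}{3} + \frac{\left(-33\right)^{2}}{3} = \frac{5}{3} + \frac{1}{3} \cdot 1089 = \frac{5}{3} + 363 = \frac{1094}{3} \approx 364.67$)
$f - G{\left(-6 \right)} = \frac{1094}{3} - 2 \left(-6\right) = \frac{1094}{3} - -12 = \frac{1094}{3} + 12 = \frac{1130}{3}$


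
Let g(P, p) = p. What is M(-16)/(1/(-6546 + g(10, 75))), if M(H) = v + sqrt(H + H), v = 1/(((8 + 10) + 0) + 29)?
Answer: -6471/47 - 25884*I*sqrt(2) ≈ -137.68 - 36606.0*I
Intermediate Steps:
v = 1/47 (v = 1/((18 + 0) + 29) = 1/(18 + 29) = 1/47 ≈ 0.021277)
M(H) = 1/47 + sqrt(2)*sqrt(H) (M(H) = 1/47 + sqrt(H + H) = 1/47 + sqrt(2*H) = 1/47 + sqrt(2)*sqrt(H))
M(-16)/(1/(-6546 + g(10, 75))) = (1/47 + sqrt(2)*sqrt(-16))/(1/(-6546 + 75)) = (1/47 + sqrt(2)*(4*I))/(1/(-6471)) = (1/47 + 4*I*sqrt(2))/(-1/6471) = (1/47 + 4*I*sqrt(2))*(-6471) = -6471/47 - 25884*I*sqrt(2)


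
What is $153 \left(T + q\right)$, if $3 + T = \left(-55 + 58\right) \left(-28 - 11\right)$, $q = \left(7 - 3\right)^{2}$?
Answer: $-15912$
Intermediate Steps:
$q = 16$ ($q = 4^{2} = 16$)
$T = -120$ ($T = -3 + \left(-55 + 58\right) \left(-28 - 11\right) = -3 + 3 \left(-39\right) = -3 - 117 = -120$)
$153 \left(T + q\right) = 153 \left(-120 + 16\right) = 153 \left(-104\right) = -15912$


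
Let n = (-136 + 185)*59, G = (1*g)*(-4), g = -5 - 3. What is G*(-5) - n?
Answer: -3051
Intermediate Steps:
g = -8
G = 32 (G = (1*(-8))*(-4) = -8*(-4) = 32)
n = 2891 (n = 49*59 = 2891)
G*(-5) - n = 32*(-5) - 1*2891 = -160 - 2891 = -3051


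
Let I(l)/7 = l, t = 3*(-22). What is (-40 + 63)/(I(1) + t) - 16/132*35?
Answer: -9019/1947 ≈ -4.6323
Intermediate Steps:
t = -66
I(l) = 7*l
(-40 + 63)/(I(1) + t) - 16/132*35 = (-40 + 63)/(7*1 - 66) - 16/132*35 = 23/(7 - 66) - 16*1/132*35 = 23/(-59) - 4/33*35 = 23*(-1/59) - 140/33 = -23/59 - 140/33 = -9019/1947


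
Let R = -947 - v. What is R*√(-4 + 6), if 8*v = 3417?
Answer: -10993*√2/8 ≈ -1943.3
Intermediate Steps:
v = 3417/8 (v = (⅛)*3417 = 3417/8 ≈ 427.13)
R = -10993/8 (R = -947 - 1*3417/8 = -947 - 3417/8 = -10993/8 ≈ -1374.1)
R*√(-4 + 6) = -10993*√(-4 + 6)/8 = -10993*√2/8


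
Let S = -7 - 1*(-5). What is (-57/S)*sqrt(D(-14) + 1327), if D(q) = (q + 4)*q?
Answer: 171*sqrt(163)/2 ≈ 1091.6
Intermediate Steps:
D(q) = q*(4 + q) (D(q) = (4 + q)*q = q*(4 + q))
S = -2 (S = -7 + 5 = -2)
(-57/S)*sqrt(D(-14) + 1327) = (-57/(-2))*sqrt(-14*(4 - 14) + 1327) = (-57*(-1/2))*sqrt(-14*(-10) + 1327) = 57*sqrt(140 + 1327)/2 = 57*sqrt(1467)/2 = 57*(3*sqrt(163))/2 = 171*sqrt(163)/2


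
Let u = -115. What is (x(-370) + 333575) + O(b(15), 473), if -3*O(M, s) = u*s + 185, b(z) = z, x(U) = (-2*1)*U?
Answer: 352385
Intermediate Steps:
x(U) = -2*U
O(M, s) = -185/3 + 115*s/3 (O(M, s) = -(-115*s + 185)/3 = -(185 - 115*s)/3 = -185/3 + 115*s/3)
(x(-370) + 333575) + O(b(15), 473) = (-2*(-370) + 333575) + (-185/3 + (115/3)*473) = (740 + 333575) + (-185/3 + 54395/3) = 334315 + 18070 = 352385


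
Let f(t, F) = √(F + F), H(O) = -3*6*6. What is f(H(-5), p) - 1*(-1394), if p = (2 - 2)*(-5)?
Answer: 1394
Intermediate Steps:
H(O) = -108 (H(O) = -18*6 = -108)
p = 0 (p = 0*(-5) = 0)
f(t, F) = √2*√F (f(t, F) = √(2*F) = √2*√F)
f(H(-5), p) - 1*(-1394) = √2*√0 - 1*(-1394) = √2*0 + 1394 = 0 + 1394 = 1394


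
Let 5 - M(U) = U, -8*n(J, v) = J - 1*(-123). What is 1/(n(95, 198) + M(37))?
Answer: -4/237 ≈ -0.016878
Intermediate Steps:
n(J, v) = -123/8 - J/8 (n(J, v) = -(J - 1*(-123))/8 = -(J + 123)/8 = -(123 + J)/8 = -123/8 - J/8)
M(U) = 5 - U
1/(n(95, 198) + M(37)) = 1/((-123/8 - ⅛*95) + (5 - 1*37)) = 1/((-123/8 - 95/8) + (5 - 37)) = 1/(-109/4 - 32) = 1/(-237/4) = -4/237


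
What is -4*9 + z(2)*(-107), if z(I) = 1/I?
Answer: -179/2 ≈ -89.500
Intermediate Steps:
-4*9 + z(2)*(-107) = -4*9 - 107/2 = -36 + (½)*(-107) = -36 - 107/2 = -179/2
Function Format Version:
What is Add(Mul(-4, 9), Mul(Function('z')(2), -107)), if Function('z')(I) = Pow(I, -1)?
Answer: Rational(-179, 2) ≈ -89.500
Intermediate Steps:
Add(Mul(-4, 9), Mul(Function('z')(2), -107)) = Add(Mul(-4, 9), Mul(Pow(2, -1), -107)) = Add(-36, Mul(Rational(1, 2), -107)) = Add(-36, Rational(-107, 2)) = Rational(-179, 2)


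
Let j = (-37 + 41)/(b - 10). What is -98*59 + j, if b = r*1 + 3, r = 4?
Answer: -17350/3 ≈ -5783.3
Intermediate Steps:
b = 7 (b = 4*1 + 3 = 4 + 3 = 7)
j = -4/3 (j = (-37 + 41)/(7 - 10) = 4/(-3) = 4*(-⅓) = -4/3 ≈ -1.3333)
-98*59 + j = -98*59 - 4/3 = -5782 - 4/3 = -17350/3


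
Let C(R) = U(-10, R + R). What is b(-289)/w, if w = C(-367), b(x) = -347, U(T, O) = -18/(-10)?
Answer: -1735/9 ≈ -192.78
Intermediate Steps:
U(T, O) = 9/5 (U(T, O) = -18*(-⅒) = 9/5)
C(R) = 9/5
w = 9/5 ≈ 1.8000
b(-289)/w = -347/9/5 = -347*5/9 = -1735/9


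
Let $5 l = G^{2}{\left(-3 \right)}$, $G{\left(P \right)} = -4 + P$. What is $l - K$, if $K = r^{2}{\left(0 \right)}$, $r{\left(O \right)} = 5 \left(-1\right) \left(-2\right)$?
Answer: $- \frac{451}{5} \approx -90.2$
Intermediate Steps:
$r{\left(O \right)} = 10$ ($r{\left(O \right)} = \left(-5\right) \left(-2\right) = 10$)
$K = 100$ ($K = 10^{2} = 100$)
$l = \frac{49}{5}$ ($l = \frac{\left(-4 - 3\right)^{2}}{5} = \frac{\left(-7\right)^{2}}{5} = \frac{1}{5} \cdot 49 = \frac{49}{5} \approx 9.8$)
$l - K = \frac{49}{5} - 100 = - \frac{451}{5}$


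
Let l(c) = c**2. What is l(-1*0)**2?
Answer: 0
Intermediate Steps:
l(-1*0)**2 = ((-1*0)**2)**2 = (0**2)**2 = 0**2 = 0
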